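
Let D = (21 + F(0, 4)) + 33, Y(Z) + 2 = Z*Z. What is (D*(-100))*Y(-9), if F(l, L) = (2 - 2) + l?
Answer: -426600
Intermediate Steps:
Y(Z) = -2 + Z² (Y(Z) = -2 + Z*Z = -2 + Z²)
F(l, L) = l (F(l, L) = 0 + l = l)
D = 54 (D = (21 + 0) + 33 = 21 + 33 = 54)
(D*(-100))*Y(-9) = (54*(-100))*(-2 + (-9)²) = -5400*(-2 + 81) = -5400*79 = -426600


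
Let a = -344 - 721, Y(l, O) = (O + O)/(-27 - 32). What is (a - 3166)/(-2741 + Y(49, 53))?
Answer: 249629/161825 ≈ 1.5426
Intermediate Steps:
Y(l, O) = -2*O/59 (Y(l, O) = (2*O)/(-59) = (2*O)*(-1/59) = -2*O/59)
a = -1065
(a - 3166)/(-2741 + Y(49, 53)) = (-1065 - 3166)/(-2741 - 2/59*53) = -4231/(-2741 - 106/59) = -4231/(-161825/59) = -4231*(-59/161825) = 249629/161825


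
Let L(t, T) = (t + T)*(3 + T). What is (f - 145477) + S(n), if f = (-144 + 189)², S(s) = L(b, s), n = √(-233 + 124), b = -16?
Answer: -143609 - 13*I*√109 ≈ -1.4361e+5 - 135.72*I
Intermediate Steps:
L(t, T) = (3 + T)*(T + t) (L(t, T) = (T + t)*(3 + T) = (3 + T)*(T + t))
n = I*√109 (n = √(-109) = I*√109 ≈ 10.44*I)
S(s) = -48 + s² - 13*s (S(s) = s² + 3*s + 3*(-16) + s*(-16) = s² + 3*s - 48 - 16*s = -48 + s² - 13*s)
f = 2025 (f = 45² = 2025)
(f - 145477) + S(n) = (2025 - 145477) + (-48 + (I*√109)² - 13*I*√109) = -143452 + (-48 - 109 - 13*I*√109) = -143452 + (-157 - 13*I*√109) = -143609 - 13*I*√109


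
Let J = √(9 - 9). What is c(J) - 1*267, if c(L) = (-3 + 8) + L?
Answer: -262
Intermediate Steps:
J = 0 (J = √0 = 0)
c(L) = 5 + L
c(J) - 1*267 = (5 + 0) - 1*267 = 5 - 267 = -262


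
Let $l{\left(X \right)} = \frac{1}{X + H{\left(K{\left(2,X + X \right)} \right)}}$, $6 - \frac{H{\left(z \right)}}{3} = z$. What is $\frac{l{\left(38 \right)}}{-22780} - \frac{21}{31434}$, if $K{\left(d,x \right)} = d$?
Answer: $- \frac{3991739}{5967221000} \approx -0.00066894$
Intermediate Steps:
$H{\left(z \right)} = 18 - 3 z$
$l{\left(X \right)} = \frac{1}{12 + X}$ ($l{\left(X \right)} = \frac{1}{X + \left(18 - 6\right)} = \frac{1}{X + 12} = \frac{1}{12 + X}$)
$\frac{l{\left(38 \right)}}{-22780} - \frac{21}{31434} = \frac{1}{\left(12 + 38\right) \left(-22780\right)} - \frac{21}{31434} = \frac{1}{50} \left(- \frac{1}{22780}\right) - \frac{7}{10478} = - \frac{1}{1139000} - \frac{7}{10478} = - \frac{3991739}{5967221000}$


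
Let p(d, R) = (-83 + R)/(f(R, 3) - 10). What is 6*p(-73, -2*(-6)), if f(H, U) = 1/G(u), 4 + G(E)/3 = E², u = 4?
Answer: 15336/359 ≈ 42.719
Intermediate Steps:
G(E) = -12 + 3*E²
f(H, U) = 1/36 (f(H, U) = 1/(-12 + 3*4²) = 1/(-12 + 3*16) = 1/(-12 + 48) = 1/36)
p(d, R) = 2988/359 - 36*R/359 (p(d, R) = (-83 + R)/(1/36 - 10) = (-83 + R)/(-359/36) = (-83 + R)*(-36/359) = 2988/359 - 36*R/359)
6*p(-73, -2*(-6)) = 6*(2988/359 - (-72)*(-6)/359) = 6*(2988/359 - 36/359*12) = 6*(2988/359 - 432/359) = 6*(2556/359) = 15336/359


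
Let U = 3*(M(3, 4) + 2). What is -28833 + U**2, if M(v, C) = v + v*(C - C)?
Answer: -28608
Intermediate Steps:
M(v, C) = v (M(v, C) = v + v*0 = v + 0 = v)
U = 15 (U = 3*(3 + 2) = 3*5 = 15)
-28833 + U**2 = -28833 + 15**2 = -28833 + 225 = -28608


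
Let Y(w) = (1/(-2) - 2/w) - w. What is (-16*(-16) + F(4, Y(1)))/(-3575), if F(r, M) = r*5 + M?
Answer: -109/1430 ≈ -0.076224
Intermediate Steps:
Y(w) = -½ - w - 2/w (Y(w) = (1*(-½) - 2/w) - w = (-½ - 2/w) - w = -½ - w - 2/w)
F(r, M) = M + 5*r (F(r, M) = 5*r + M = M + 5*r)
(-16*(-16) + F(4, Y(1)))/(-3575) = (-16*(-16) + ((-½ - 1*1 - 2/1) + 5*4))/(-3575) = -(256 + ((-½ - 1 - 2*1) + 20))/3575 = -(256 + ((-½ - 1 - 2) + 20))/3575 = -(256 + (-7/2 + 20))/3575 = -(256 + 33/2)/3575 = -1/3575*545/2 = -109/1430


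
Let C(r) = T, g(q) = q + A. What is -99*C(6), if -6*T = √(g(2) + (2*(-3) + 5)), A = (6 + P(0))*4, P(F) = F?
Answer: 165/2 ≈ 82.500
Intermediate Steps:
A = 24 (A = (6 + 0)*4 = 6*4 = 24)
g(q) = 24 + q (g(q) = q + 24 = 24 + q)
T = -⅚ (T = -√((24 + 2) + (2*(-3) + 5))/6 = -√(26 + (-6 + 5))/6 = -√(26 - 1)/6 = -√25/6 = -⅙*5 = -⅚ ≈ -0.83333)
C(r) = -⅚
-99*C(6) = -99*(-⅚) = 165/2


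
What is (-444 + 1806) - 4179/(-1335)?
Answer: 607483/445 ≈ 1365.1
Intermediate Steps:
(-444 + 1806) - 4179/(-1335) = 1362 - 4179*(-1)/1335 = 1362 - 1*(-1393/445) = 1362 + 1393/445 = 607483/445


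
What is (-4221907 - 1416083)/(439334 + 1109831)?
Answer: -49026/13471 ≈ -3.6394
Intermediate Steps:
(-4221907 - 1416083)/(439334 + 1109831) = -5637990/1549165 = -5637990*1/1549165 = -49026/13471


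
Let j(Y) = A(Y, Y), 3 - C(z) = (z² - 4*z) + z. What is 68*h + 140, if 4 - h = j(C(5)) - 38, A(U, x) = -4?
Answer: 3268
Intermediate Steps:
C(z) = 3 - z² + 3*z (C(z) = 3 - ((z² - 4*z) + z) = 3 - (z² - 3*z) = 3 + (-z² + 3*z) = 3 - z² + 3*z)
j(Y) = -4
h = 46 (h = 4 - (-4 - 38) = 4 - 1*(-42) = 4 + 42 = 46)
68*h + 140 = 68*46 + 140 = 3128 + 140 = 3268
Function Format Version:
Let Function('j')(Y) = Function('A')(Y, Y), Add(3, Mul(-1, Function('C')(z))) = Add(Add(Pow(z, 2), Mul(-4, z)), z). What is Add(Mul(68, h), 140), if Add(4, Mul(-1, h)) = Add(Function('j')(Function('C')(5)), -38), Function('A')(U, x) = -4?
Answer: 3268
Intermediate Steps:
Function('C')(z) = Add(3, Mul(-1, Pow(z, 2)), Mul(3, z)) (Function('C')(z) = Add(3, Mul(-1, Add(Add(Pow(z, 2), Mul(-4, z)), z))) = Add(3, Mul(-1, Add(Pow(z, 2), Mul(-3, z)))) = Add(3, Add(Mul(-1, Pow(z, 2)), Mul(3, z))) = Add(3, Mul(-1, Pow(z, 2)), Mul(3, z)))
Function('j')(Y) = -4
h = 46 (h = Add(4, Mul(-1, Add(-4, -38))) = Add(4, Mul(-1, -42)) = Add(4, 42) = 46)
Add(Mul(68, h), 140) = Add(Mul(68, 46), 140) = Add(3128, 140) = 3268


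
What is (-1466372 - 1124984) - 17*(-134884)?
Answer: -298328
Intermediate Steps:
(-1466372 - 1124984) - 17*(-134884) = -2591356 - 1*(-2293028) = -2591356 + 2293028 = -298328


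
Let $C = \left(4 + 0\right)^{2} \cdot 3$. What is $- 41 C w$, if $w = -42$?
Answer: $82656$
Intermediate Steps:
$C = 48$ ($C = 4^{2} \cdot 3 = 16 \cdot 3 = 48$)
$- 41 C w = \left(-41\right) 48 \left(-42\right) = \left(-1968\right) \left(-42\right) = 82656$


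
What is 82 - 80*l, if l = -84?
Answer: 6802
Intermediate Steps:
82 - 80*l = 82 - 80*(-84) = 82 + 6720 = 6802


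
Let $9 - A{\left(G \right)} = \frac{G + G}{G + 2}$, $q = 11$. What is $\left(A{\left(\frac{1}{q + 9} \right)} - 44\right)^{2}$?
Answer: $\frac{2064969}{1681} \approx 1228.4$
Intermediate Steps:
$A{\left(G \right)} = 9 - \frac{2 G}{2 + G}$ ($A{\left(G \right)} = 9 - \frac{G + G}{G + 2} = 9 - \frac{2 G}{2 + G}$)
$\left(A{\left(\frac{1}{q + 9} \right)} - 44\right)^{2} = \left(\frac{18 + \frac{7}{11 + 9}}{2 + \frac{1}{11 + 9}} - 44\right)^{2} = \left(\frac{18 + \frac{7}{20}}{2 + \frac{1}{20}} - 44\right)^{2} = \left(\frac{18 + 7 \cdot \frac{1}{20}}{2 + \frac{1}{20}} - 44\right)^{2} = \left(\frac{18 + \frac{7}{20}}{\frac{41}{20}} - 44\right)^{2} = \left(\frac{20}{41} \cdot \frac{367}{20} - 44\right)^{2} = \left(\frac{367}{41} - 44\right)^{2} = \left(- \frac{1437}{41}\right)^{2} = \frac{2064969}{1681}$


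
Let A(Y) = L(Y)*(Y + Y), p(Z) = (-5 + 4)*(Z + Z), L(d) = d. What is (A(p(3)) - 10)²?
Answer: 3844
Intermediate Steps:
p(Z) = -2*Z
A(Y) = 2*Y² (A(Y) = Y*(Y + Y) = Y*(2*Y) = 2*Y²)
(A(p(3)) - 10)² = (2*(-2*3)² - 10)² = (2*(-6)² - 10)² = (2*36 - 10)² = (72 - 10)² = 62² = 3844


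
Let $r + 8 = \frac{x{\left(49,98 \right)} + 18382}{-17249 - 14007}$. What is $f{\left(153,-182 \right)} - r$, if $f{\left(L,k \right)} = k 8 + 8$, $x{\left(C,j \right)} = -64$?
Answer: $- \frac{22495161}{15628} \approx -1439.4$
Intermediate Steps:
$r = - \frac{134183}{15628}$ ($r = -8 + \frac{-64 + 18382}{-17249 - 14007} = -8 + \frac{18318}{-31256} = -8 + 18318 \left(- \frac{1}{31256}\right) = -8 - \frac{9159}{15628} = - \frac{134183}{15628} \approx -8.5861$)
$f{\left(L,k \right)} = 8 + 8 k$ ($f{\left(L,k \right)} = 8 k + 8 = 8 + 8 k$)
$f{\left(153,-182 \right)} - r = \left(8 + 8 \left(-182\right)\right) - - \frac{134183}{15628} = \left(8 - 1456\right) + \frac{134183}{15628} = -1448 + \frac{134183}{15628} = - \frac{22495161}{15628}$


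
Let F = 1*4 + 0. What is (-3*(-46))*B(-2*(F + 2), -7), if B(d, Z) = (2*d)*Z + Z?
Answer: 22218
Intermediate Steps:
F = 4 (F = 4 + 0 = 4)
B(d, Z) = Z + 2*Z*d (B(d, Z) = 2*Z*d + Z = Z + 2*Z*d)
(-3*(-46))*B(-2*(F + 2), -7) = (-3*(-46))*(-7*(1 + 2*(-2*(4 + 2)))) = 138*(-7*(1 + 2*(-2*6))) = 138*(-7*(1 + 2*(-12))) = 138*(-7*(1 - 24)) = 138*(-7*(-23)) = 138*161 = 22218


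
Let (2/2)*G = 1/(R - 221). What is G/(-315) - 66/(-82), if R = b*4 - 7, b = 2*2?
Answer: 2203781/2737980 ≈ 0.80489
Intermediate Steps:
b = 4
R = 9 (R = 4*4 - 7 = 16 - 7 = 9)
G = -1/212 (G = 1/(9 - 221) = 1/(-212) = -1/212 ≈ -0.0047170)
G/(-315) - 66/(-82) = -1/212/(-315) - 66/(-82) = -1/212*(-1/315) - 66*(-1/82) = 1/66780 + 33/41 = 2203781/2737980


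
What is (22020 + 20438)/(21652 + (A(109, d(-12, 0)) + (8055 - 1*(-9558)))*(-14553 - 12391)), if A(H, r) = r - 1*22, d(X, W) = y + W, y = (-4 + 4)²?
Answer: -21229/236975126 ≈ -8.9583e-5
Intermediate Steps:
y = 0 (y = 0² = 0)
d(X, W) = W (d(X, W) = 0 + W = W)
A(H, r) = -22 + r (A(H, r) = r - 22 = -22 + r)
(22020 + 20438)/(21652 + (A(109, d(-12, 0)) + (8055 - 1*(-9558)))*(-14553 - 12391)) = (22020 + 20438)/(21652 + ((-22 + 0) + (8055 - 1*(-9558)))*(-14553 - 12391)) = 42458/(21652 + (-22 + (8055 + 9558))*(-26944)) = 42458/(21652 + (-22 + 17613)*(-26944)) = 42458/(21652 + 17591*(-26944)) = 42458/(21652 - 473971904) = 42458/(-473950252) = 42458*(-1/473950252) = -21229/236975126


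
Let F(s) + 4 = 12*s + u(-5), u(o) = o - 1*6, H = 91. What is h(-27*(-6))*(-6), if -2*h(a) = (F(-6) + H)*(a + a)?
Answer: 3888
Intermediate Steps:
u(o) = -6 + o (u(o) = o - 6 = -6 + o)
F(s) = -15 + 12*s (F(s) = -4 + (12*s + (-6 - 5)) = -4 + (12*s - 11) = -4 + (-11 + 12*s) = -15 + 12*s)
h(a) = -4*a (h(a) = -((-15 + 12*(-6)) + 91)*(a + a)/2 = -((-15 - 72) + 91)*2*a/2 = -(-87 + 91)*2*a/2 = -2*2*a = -4*a)
h(-27*(-6))*(-6) = -(-108)*(-6)*(-6) = -4*162*(-6) = -648*(-6) = 3888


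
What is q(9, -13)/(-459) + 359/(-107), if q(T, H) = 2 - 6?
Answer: -164353/49113 ≈ -3.3464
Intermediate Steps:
q(T, H) = -4
q(9, -13)/(-459) + 359/(-107) = -4/(-459) + 359/(-107) = -4*(-1/459) + 359*(-1/107) = 4/459 - 359/107 = -164353/49113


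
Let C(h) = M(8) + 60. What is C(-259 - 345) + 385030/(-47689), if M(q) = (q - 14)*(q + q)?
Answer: -2101834/47689 ≈ -44.074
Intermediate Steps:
M(q) = 2*q*(-14 + q) (M(q) = (-14 + q)*(2*q) = 2*q*(-14 + q))
C(h) = -36 (C(h) = 2*8*(-14 + 8) + 60 = 2*8*(-6) + 60 = -96 + 60 = -36)
C(-259 - 345) + 385030/(-47689) = -36 + 385030/(-47689) = -36 + 385030*(-1/47689) = -36 - 385030/47689 = -2101834/47689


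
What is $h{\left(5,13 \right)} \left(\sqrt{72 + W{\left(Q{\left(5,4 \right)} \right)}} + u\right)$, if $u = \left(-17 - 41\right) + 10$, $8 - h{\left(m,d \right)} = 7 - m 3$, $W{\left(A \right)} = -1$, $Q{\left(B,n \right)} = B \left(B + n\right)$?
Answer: $-768 + 16 \sqrt{71} \approx -633.18$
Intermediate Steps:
$h{\left(m,d \right)} = 1 + 3 m$ ($h{\left(m,d \right)} = 8 - \left(7 - m 3\right) = 8 - \left(7 - 3 m\right) = 8 + \left(-7 + 3 m\right) = 1 + 3 m$)
$u = -48$ ($u = -58 + 10 = -48$)
$h{\left(5,13 \right)} \left(\sqrt{72 + W{\left(Q{\left(5,4 \right)} \right)}} + u\right) = \left(1 + 3 \cdot 5\right) \left(\sqrt{72 - 1} - 48\right) = \left(1 + 15\right) \left(\sqrt{71} - 48\right) = 16 \left(-48 + \sqrt{71}\right) = -768 + 16 \sqrt{71}$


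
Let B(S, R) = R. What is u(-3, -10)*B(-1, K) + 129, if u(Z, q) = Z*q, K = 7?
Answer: 339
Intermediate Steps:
u(-3, -10)*B(-1, K) + 129 = -3*(-10)*7 + 129 = 30*7 + 129 = 210 + 129 = 339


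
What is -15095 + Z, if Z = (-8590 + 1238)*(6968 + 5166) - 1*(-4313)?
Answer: -89219950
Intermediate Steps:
Z = -89204855 (Z = -7352*12134 + 4313 = -89209168 + 4313 = -89204855)
-15095 + Z = -15095 - 89204855 = -89219950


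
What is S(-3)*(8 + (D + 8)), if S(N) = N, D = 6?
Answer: -66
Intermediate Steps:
S(-3)*(8 + (D + 8)) = -3*(8 + (6 + 8)) = -3*(8 + 14) = -3*22 = -66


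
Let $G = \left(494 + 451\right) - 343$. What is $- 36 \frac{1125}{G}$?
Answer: $- \frac{20250}{301} \approx -67.276$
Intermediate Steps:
$G = 602$ ($G = 945 - 343 = 602$)
$- 36 \frac{1125}{G} = - 36 \cdot \frac{1125}{602} = - 36 \cdot 1125 \cdot \frac{1}{602} = \left(-36\right) \frac{1125}{602} = - \frac{20250}{301}$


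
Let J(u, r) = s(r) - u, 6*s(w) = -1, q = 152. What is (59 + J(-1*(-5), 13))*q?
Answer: 24548/3 ≈ 8182.7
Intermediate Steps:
s(w) = -⅙ (s(w) = (⅙)*(-1) = -⅙)
J(u, r) = -⅙ - u
(59 + J(-1*(-5), 13))*q = (59 + (-⅙ - (-1)*(-5)))*152 = (59 + (-⅙ - 1*5))*152 = (59 + (-⅙ - 5))*152 = (59 - 31/6)*152 = (323/6)*152 = 24548/3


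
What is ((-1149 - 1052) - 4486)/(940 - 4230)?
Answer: 6687/3290 ≈ 2.0325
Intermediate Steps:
((-1149 - 1052) - 4486)/(940 - 4230) = (-2201 - 4486)/(-3290) = -6687*(-1/3290) = 6687/3290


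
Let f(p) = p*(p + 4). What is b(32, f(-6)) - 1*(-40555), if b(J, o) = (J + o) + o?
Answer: 40611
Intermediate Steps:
f(p) = p*(4 + p)
b(J, o) = J + 2*o
b(32, f(-6)) - 1*(-40555) = (32 + 2*(-6*(4 - 6))) - 1*(-40555) = (32 + 2*(-6*(-2))) + 40555 = (32 + 2*12) + 40555 = (32 + 24) + 40555 = 56 + 40555 = 40611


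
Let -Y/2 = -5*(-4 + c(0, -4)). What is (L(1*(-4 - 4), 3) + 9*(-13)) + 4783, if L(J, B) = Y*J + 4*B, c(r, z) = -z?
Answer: 4678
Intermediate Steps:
Y = 0 (Y = -(-10)*(-4 - 1*(-4)) = -(-10)*(-4 + 4) = -(-10)*0 = -2*0 = 0)
L(J, B) = 4*B (L(J, B) = 0*J + 4*B = 0 + 4*B = 4*B)
(L(1*(-4 - 4), 3) + 9*(-13)) + 4783 = (4*3 + 9*(-13)) + 4783 = (12 - 117) + 4783 = -105 + 4783 = 4678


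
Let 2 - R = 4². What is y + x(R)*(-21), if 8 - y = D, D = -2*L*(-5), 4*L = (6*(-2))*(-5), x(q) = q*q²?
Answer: 57482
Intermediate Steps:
R = -14 (R = 2 - 1*4² = 2 - 1*16 = 2 - 16 = -14)
x(q) = q³
L = 15 (L = ((6*(-2))*(-5))/4 = (-12*(-5))/4 = (¼)*60 = 15)
D = 150 (D = -2*15*(-5) = -30*(-5) = 150)
y = -142 (y = 8 - 1*150 = 8 - 150 = -142)
y + x(R)*(-21) = -142 + (-14)³*(-21) = -142 - 2744*(-21) = -142 + 57624 = 57482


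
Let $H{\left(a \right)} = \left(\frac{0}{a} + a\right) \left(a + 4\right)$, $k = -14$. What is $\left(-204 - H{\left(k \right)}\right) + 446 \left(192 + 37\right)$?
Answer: $101790$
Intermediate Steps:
$H{\left(a \right)} = a \left(4 + a\right)$ ($H{\left(a \right)} = \left(0 + a\right) \left(4 + a\right) = a \left(4 + a\right)$)
$\left(-204 - H{\left(k \right)}\right) + 446 \left(192 + 37\right) = \left(-204 - - 14 \left(4 - 14\right)\right) + 446 \left(192 + 37\right) = \left(-204 - \left(-14\right) \left(-10\right)\right) + 446 \cdot 229 = \left(-204 - 140\right) + 102134 = -344 + 102134 = 101790$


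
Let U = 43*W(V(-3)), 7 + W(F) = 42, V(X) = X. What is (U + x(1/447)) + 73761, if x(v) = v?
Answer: 33643903/447 ≈ 75266.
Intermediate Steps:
W(F) = 35 (W(F) = -7 + 42 = 35)
U = 1505 (U = 43*35 = 1505)
(U + x(1/447)) + 73761 = (1505 + 1/447) + 73761 = 672736/447 + 73761 = 33643903/447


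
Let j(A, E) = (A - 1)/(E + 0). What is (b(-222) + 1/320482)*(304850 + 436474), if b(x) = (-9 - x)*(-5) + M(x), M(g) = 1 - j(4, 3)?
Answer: -126511881153798/160241 ≈ -7.8951e+8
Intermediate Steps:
j(A, E) = (-1 + A)/E
M(g) = 0 (M(g) = 1 - (-1 + 4)/3 = 1 - 3/3 = 1 - 1*1 = 1 - 1 = 0)
b(x) = 45 + 5*x (b(x) = (-9 - x)*(-5) + 0 = (45 + 5*x) + 0 = 45 + 5*x)
(b(-222) + 1/320482)*(304850 + 436474) = ((45 + 5*(-222)) + 1/320482)*(304850 + 436474) = ((45 - 1110) + 1/320482)*741324 = (-1065 + 1/320482)*741324 = -341313329/320482*741324 = -126511881153798/160241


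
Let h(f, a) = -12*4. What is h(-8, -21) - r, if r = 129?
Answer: -177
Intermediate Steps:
h(f, a) = -48
h(-8, -21) - r = -48 - 1*129 = -48 - 129 = -177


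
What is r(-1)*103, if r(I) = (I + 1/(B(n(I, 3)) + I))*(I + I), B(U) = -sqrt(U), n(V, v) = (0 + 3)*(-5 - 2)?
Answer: 206*(sqrt(21) - 2*I)/(sqrt(21) - I) ≈ 215.36 - 42.91*I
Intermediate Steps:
n(V, v) = -21 (n(V, v) = 3*(-7) = -21)
r(I) = 2*I*(I + 1/(I - I*sqrt(21))) (r(I) = (I + 1/(-sqrt(-21) + I))*(I + I) = (I + 1/(-I*sqrt(21) + I))*(2*I) = (I + 1/(I - I*sqrt(21)))*(2*I) = 2*I*(I + 1/(I - I*sqrt(21))))
r(-1)*103 = (2*(-1)*(1 + (-1)**2 - 1*I*(-1)*sqrt(21))/(-1 - I*sqrt(21)))*103 = (2*(-1)*(1 + 1 + I*sqrt(21))/(-1 - I*sqrt(21)))*103 = (2*(-1)*(2 + I*sqrt(21))/(-1 - I*sqrt(21)))*103 = -2*(2 + I*sqrt(21))/(-1 - I*sqrt(21))*103 = -206*(2 + I*sqrt(21))/(-1 - I*sqrt(21))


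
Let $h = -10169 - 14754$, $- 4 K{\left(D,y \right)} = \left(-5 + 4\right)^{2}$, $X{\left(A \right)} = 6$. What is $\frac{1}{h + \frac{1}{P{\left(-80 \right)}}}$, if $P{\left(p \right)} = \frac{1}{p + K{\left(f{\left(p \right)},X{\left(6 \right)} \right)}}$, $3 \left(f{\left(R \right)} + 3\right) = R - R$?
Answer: $- \frac{4}{100013} \approx -3.9995 \cdot 10^{-5}$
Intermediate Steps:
$f{\left(R \right)} = -3$ ($f{\left(R \right)} = -3 + \frac{R - R}{3} = -3 + \frac{1}{3} \cdot 0 = -3 + 0 = -3$)
$K{\left(D,y \right)} = - \frac{1}{4}$ ($K{\left(D,y \right)} = - \frac{\left(-5 + 4\right)^{2}}{4} = - \frac{\left(-1\right)^{2}}{4} = \left(- \frac{1}{4}\right) 1 = - \frac{1}{4}$)
$P{\left(p \right)} = \frac{1}{- \frac{1}{4} + p}$ ($P{\left(p \right)} = \frac{1}{p - \frac{1}{4}} = \frac{1}{- \frac{1}{4} + p}$)
$h = -24923$
$\frac{1}{h + \frac{1}{P{\left(-80 \right)}}} = \frac{1}{-24923 + \frac{1}{4 \frac{1}{-1 + 4 \left(-80\right)}}} = \frac{1}{-24923 + \frac{1}{4 \frac{1}{-1 - 320}}} = \frac{1}{-24923 + \frac{1}{4 \frac{1}{-321}}} = \frac{1}{-24923 + \frac{1}{4 \left(- \frac{1}{321}\right)}} = \frac{1}{-24923 + \frac{1}{- \frac{4}{321}}} = \frac{1}{-24923 - \frac{321}{4}} = \frac{1}{- \frac{100013}{4}} = - \frac{4}{100013}$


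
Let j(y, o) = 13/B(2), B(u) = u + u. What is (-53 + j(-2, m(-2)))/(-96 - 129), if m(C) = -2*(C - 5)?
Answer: 199/900 ≈ 0.22111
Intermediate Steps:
B(u) = 2*u
m(C) = 10 - 2*C (m(C) = -2*(-5 + C) = 10 - 2*C)
j(y, o) = 13/4 (j(y, o) = 13/((2*2)) = 13/4)
(-53 + j(-2, m(-2)))/(-96 - 129) = (-53 + 13/4)/(-96 - 129) = -199/4/(-225) = -199/4*(-1/225) = 199/900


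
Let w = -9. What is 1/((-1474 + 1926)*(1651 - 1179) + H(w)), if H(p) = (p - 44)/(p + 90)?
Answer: 81/17280811 ≈ 4.6873e-6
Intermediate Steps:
H(p) = (-44 + p)/(90 + p)
1/((-1474 + 1926)*(1651 - 1179) + H(w)) = 1/((-1474 + 1926)*(1651 - 1179) + (-44 - 9)/(90 - 9)) = 1/(452*472 - 53/81) = 1/(213344 + (1/81)*(-53)) = 1/(213344 - 53/81) = 1/(17280811/81) = 81/17280811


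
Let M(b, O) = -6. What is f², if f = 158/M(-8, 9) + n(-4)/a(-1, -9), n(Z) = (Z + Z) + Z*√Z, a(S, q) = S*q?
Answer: 19987/27 + 3920*I/81 ≈ 740.26 + 48.395*I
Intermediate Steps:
n(Z) = Z^(3/2) + 2*Z (n(Z) = 2*Z + Z^(3/2) = Z^(3/2) + 2*Z)
f = -245/9 - 8*I/9 (f = 158/(-6) + ((-4)^(3/2) + 2*(-4))/((-1*(-9))) = 158*(-⅙) + (-8*I - 8)/9 = -79/3 + (-8 - 8*I)*(⅑) = -79/3 + (-8/9 - 8*I/9) = -245/9 - 8*I/9 ≈ -27.222 - 0.88889*I)
f² = (-245/9 - 8*I/9)²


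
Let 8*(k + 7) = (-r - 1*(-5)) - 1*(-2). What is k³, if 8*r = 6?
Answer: -7880599/32768 ≈ -240.50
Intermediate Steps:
r = ¾ (r = (⅛)*6 = ¾ ≈ 0.75000)
k = -199/32 (k = -7 + ((-1*¾ - 1*(-5)) - 1*(-2))/8 = -7 + ((-¾ + 5) + 2)/8 = -7 + (17/4 + 2)/8 = -7 + (⅛)*(25/4) = -7 + 25/32 = -199/32 ≈ -6.2188)
k³ = (-199/32)³ = -7880599/32768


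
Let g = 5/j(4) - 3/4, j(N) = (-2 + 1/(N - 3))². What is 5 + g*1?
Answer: 37/4 ≈ 9.2500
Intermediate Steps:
j(N) = (-2 + 1/(-3 + N))²
g = 17/4 (g = 5/(((-7 + 2*4)²/(-3 + 4)²)) - 3/4 = 5/(((-7 + 8)²/1²)) - 3*¼ = 5/((1²*1)) - ¾ = 5/((1*1)) - ¾ = 5/1 - ¾ = 5*1 - ¾ = 5 - ¾ = 17/4 ≈ 4.2500)
5 + g*1 = 5 + (17/4)*1 = 5 + 17/4 = 37/4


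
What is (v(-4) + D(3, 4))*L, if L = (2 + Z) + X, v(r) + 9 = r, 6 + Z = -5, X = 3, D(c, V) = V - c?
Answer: 72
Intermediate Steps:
Z = -11 (Z = -6 - 5 = -11)
v(r) = -9 + r
L = -6 (L = (2 - 11) + 3 = -9 + 3 = -6)
(v(-4) + D(3, 4))*L = ((-9 - 4) + (4 - 1*3))*(-6) = (-13 + (4 - 3))*(-6) = (-13 + 1)*(-6) = -12*(-6) = 72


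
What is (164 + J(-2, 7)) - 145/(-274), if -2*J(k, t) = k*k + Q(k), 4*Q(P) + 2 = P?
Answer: 22335/137 ≈ 163.03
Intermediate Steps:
Q(P) = -1/2 + P/4
J(k, t) = 1/4 - k**2/2 - k/8 (J(k, t) = -(k*k + (-1/2 + k/4))/2 = -(k**2 + (-1/2 + k/4))/2 = -(-1/2 + k**2 + k/4)/2 = 1/4 - k**2/2 - k/8)
(164 + J(-2, 7)) - 145/(-274) = (164 + (1/4 - 1/2*(-2)**2 - 1/8*(-2))) - 145/(-274) = (164 + (1/4 - 1/2*4 + 1/4)) - 145*(-1/274) = (164 + (1/4 - 2 + 1/4)) + 145/274 = (164 - 3/2) + 145/274 = 325/2 + 145/274 = 22335/137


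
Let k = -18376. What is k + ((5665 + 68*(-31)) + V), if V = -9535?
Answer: -24354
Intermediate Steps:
k + ((5665 + 68*(-31)) + V) = -18376 + ((5665 + 68*(-31)) - 9535) = -18376 + ((5665 - 2108) - 9535) = -18376 + (3557 - 9535) = -18376 - 5978 = -24354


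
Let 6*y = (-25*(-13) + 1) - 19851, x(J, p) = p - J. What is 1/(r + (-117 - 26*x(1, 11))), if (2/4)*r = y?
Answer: -3/20656 ≈ -0.00014524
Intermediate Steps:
y = -19525/6 (y = ((-25*(-13) + 1) - 19851)/6 = ((325 + 1) - 19851)/6 = (326 - 19851)/6 = (⅙)*(-19525) = -19525/6 ≈ -3254.2)
r = -19525/3 (r = 2*(-19525/6) = -19525/3 ≈ -6508.3)
1/(r + (-117 - 26*x(1, 11))) = 1/(-19525/3 + (-117 - 26*(11 - 1*1))) = 1/(-19525/3 + (-117 - 26*(11 - 1))) = 1/(-19525/3 + (-117 - 26*10)) = 1/(-19525/3 + (-117 - 260)) = 1/(-19525/3 - 377) = 1/(-20656/3) = -3/20656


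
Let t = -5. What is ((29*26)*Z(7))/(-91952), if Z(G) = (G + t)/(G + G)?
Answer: -377/321832 ≈ -0.0011714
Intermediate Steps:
Z(G) = (-5 + G)/(2*G) (Z(G) = (G - 5)/(G + G) = (-5 + G)/((2*G)) = (-5 + G)*(1/(2*G)) = (-5 + G)/(2*G))
((29*26)*Z(7))/(-91952) = ((29*26)*((½)*(-5 + 7)/7))/(-91952) = (754*((½)*(⅐)*2))*(-1/91952) = (754*(⅐))*(-1/91952) = (754/7)*(-1/91952) = -377/321832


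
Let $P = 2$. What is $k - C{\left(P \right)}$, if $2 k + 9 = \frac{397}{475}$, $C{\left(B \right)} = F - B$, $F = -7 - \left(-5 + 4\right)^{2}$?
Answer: $\frac{2811}{475} \approx 5.9179$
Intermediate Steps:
$F = -8$ ($F = -7 - \left(-1\right)^{2} = -7 - 1 = -8$)
$C{\left(B \right)} = -8 - B$
$k = - \frac{1939}{475}$ ($k = - \frac{9}{2} + \frac{397 \cdot \frac{1}{475}}{2} = - \frac{9}{2} + \frac{1}{2} \cdot \frac{397}{475} = - \frac{9}{2} + \frac{397}{950} = - \frac{1939}{475} \approx -4.0821$)
$k - C{\left(P \right)} = - \frac{1939}{475} - \left(-8 - 2\right) = - \frac{1939}{475} - -10 = - \frac{1939}{475} + 10 = \frac{2811}{475}$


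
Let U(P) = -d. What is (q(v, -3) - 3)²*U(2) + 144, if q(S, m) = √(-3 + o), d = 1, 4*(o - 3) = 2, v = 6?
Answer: 269/2 + 3*√2 ≈ 138.74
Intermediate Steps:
o = 7/2 (o = 3 + (¼)*2 = 3 + ½ = 7/2 ≈ 3.5000)
q(S, m) = √2/2 (q(S, m) = √(-3 + 7/2) = √(½) = √2/2)
U(P) = -1 (U(P) = -1*1 = -1)
(q(v, -3) - 3)²*U(2) + 144 = (√2/2 - 3)²*(-1) + 144 = (-3 + √2/2)²*(-1) + 144 = -(-3 + √2/2)² + 144 = 144 - (-3 + √2/2)²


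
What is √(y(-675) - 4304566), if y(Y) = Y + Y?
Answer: 2*I*√1076479 ≈ 2075.1*I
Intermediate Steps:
y(Y) = 2*Y
√(y(-675) - 4304566) = √(2*(-675) - 4304566) = √(-1350 - 4304566) = √(-4305916) = 2*I*√1076479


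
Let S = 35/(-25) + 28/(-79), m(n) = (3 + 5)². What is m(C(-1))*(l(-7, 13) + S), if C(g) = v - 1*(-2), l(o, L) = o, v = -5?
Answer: -221312/395 ≈ -560.28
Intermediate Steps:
C(g) = -3 (C(g) = -5 - 1*(-2) = -5 + 2 = -3)
m(n) = 64 (m(n) = 8² = 64)
S = -693/395 (S = 35*(-1/25) + 28*(-1/79) = -7/5 - 28/79 = -693/395 ≈ -1.7544)
m(C(-1))*(l(-7, 13) + S) = 64*(-7 - 693/395) = 64*(-3458/395) = -221312/395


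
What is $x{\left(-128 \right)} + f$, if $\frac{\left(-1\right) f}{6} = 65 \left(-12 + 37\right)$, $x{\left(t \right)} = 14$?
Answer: $-9736$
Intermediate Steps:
$f = -9750$ ($f = - 6 \cdot 65 \left(-12 + 37\right) = - 6 \cdot 65 \cdot 25 = \left(-6\right) 1625 = -9750$)
$x{\left(-128 \right)} + f = 14 - 9750 = -9736$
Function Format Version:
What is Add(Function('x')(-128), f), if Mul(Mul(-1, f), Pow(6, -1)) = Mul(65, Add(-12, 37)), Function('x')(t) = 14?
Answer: -9736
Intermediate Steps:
f = -9750 (f = Mul(-6, Mul(65, Add(-12, 37))) = Mul(-6, Mul(65, 25)) = Mul(-6, 1625) = -9750)
Add(Function('x')(-128), f) = Add(14, -9750) = -9736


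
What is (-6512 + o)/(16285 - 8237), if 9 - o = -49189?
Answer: 21343/4024 ≈ 5.3039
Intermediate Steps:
o = 49198 (o = 9 - 1*(-49189) = 9 + 49189 = 49198)
(-6512 + o)/(16285 - 8237) = (-6512 + 49198)/(16285 - 8237) = 42686/8048 = 42686*(1/8048) = 21343/4024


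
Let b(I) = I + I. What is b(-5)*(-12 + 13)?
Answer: -10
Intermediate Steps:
b(I) = 2*I
b(-5)*(-12 + 13) = (2*(-5))*(-12 + 13) = -10*1 = -10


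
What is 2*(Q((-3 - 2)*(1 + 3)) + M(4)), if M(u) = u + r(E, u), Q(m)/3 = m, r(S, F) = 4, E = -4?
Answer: -104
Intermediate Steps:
Q(m) = 3*m
M(u) = 4 + u (M(u) = u + 4 = 4 + u)
2*(Q((-3 - 2)*(1 + 3)) + M(4)) = 2*(3*((-3 - 2)*(1 + 3)) + (4 + 4)) = 2*(3*(-5*4) + 8) = 2*(3*(-20) + 8) = 2*(-60 + 8) = 2*(-52) = -104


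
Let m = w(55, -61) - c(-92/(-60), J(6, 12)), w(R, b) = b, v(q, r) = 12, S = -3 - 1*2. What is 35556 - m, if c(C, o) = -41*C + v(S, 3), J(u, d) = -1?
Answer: 533492/15 ≈ 35566.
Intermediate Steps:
S = -5 (S = -3 - 2 = -5)
c(C, o) = 12 - 41*C (c(C, o) = -41*C + 12 = 12 - 41*C)
m = -152/15 (m = -61 - (12 - (-3772)/(-60)) = -61 - (12 - (-3772)*(-1)/60) = -61 - (12 - 41*23/15) = -61 - (12 - 943/15) = -61 - 1*(-763/15) = -61 + 763/15 = -152/15 ≈ -10.133)
35556 - m = 35556 - 1*(-152/15) = 35556 + 152/15 = 533492/15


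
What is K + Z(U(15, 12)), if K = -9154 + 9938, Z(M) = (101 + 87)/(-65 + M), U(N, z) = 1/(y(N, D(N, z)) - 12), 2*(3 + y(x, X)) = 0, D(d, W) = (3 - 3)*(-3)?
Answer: 190591/244 ≈ 781.11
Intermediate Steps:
D(d, W) = 0 (D(d, W) = 0*(-3) = 0)
y(x, X) = -3 (y(x, X) = -3 + (1/2)*0 = -3 + 0 = -3)
U(N, z) = -1/15 (U(N, z) = 1/(-3 - 12) = 1/(-15) = -1/15)
Z(M) = 188/(-65 + M)
K = 784
K + Z(U(15, 12)) = 784 + 188/(-65 - 1/15) = 784 + 188/(-976/15) = 784 + 188*(-15/976) = 784 - 705/244 = 190591/244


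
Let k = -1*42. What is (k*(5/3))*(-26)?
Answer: 1820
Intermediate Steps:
k = -42
(k*(5/3))*(-26) = -210/3*(-26) = -42*5/3*(-26) = -70*(-26) = 1820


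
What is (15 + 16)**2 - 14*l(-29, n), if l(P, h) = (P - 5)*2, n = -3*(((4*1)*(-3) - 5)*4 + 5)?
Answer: 1913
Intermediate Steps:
n = 189 (n = -3*((4*(-3) - 5)*4 + 5) = -3*((-12 - 5)*4 + 5) = -3*(-17*4 + 5) = -3*(-68 + 5) = -3*(-63) = 189)
l(P, h) = -10 + 2*P (l(P, h) = (-5 + P)*2 = -10 + 2*P)
(15 + 16)**2 - 14*l(-29, n) = (15 + 16)**2 - 14*(-10 + 2*(-29)) = 31**2 - 14*(-10 - 58) = 961 - 14*(-68) = 961 + 952 = 1913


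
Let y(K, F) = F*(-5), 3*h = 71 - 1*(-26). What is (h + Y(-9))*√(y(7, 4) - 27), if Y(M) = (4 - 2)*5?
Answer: 127*I*√47/3 ≈ 290.22*I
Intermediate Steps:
Y(M) = 10 (Y(M) = 2*5 = 10)
h = 97/3 (h = (71 - 1*(-26))/3 = (71 + 26)/3 = (⅓)*97 = 97/3 ≈ 32.333)
y(K, F) = -5*F
(h + Y(-9))*√(y(7, 4) - 27) = (97/3 + 10)*√(-5*4 - 27) = 127*√(-20 - 27)/3 = 127*√(-47)/3 = 127*(I*√47)/3 = 127*I*√47/3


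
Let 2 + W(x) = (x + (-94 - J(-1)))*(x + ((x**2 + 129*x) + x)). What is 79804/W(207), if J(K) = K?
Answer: 39902/3988061 ≈ 0.010005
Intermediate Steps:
W(x) = -2 + (-93 + x)*(x**2 + 131*x) (W(x) = -2 + (x + (-94 - 1*(-1)))*(x + ((x**2 + 129*x) + x)) = -2 + (x + (-94 + 1))*(x + (x**2 + 130*x)) = -2 + (x - 93)*(x**2 + 131*x) = -2 + (-93 + x)*(x**2 + 131*x))
79804/W(207) = 79804/(-2 + 207**3 - 12183*207 + 38*207**2) = 79804/(-2 + 8869743 - 2521881 + 38*42849) = 79804/(-2 + 8869743 - 2521881 + 1628262) = 79804/7976122 = 79804*(1/7976122) = 39902/3988061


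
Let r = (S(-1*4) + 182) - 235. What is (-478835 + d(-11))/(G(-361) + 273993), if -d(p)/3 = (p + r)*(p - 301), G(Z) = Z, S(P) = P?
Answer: -542483/273632 ≈ -1.9825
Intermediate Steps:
r = -57 (r = (-1*4 + 182) - 235 = (-4 + 182) - 235 = 178 - 235 = -57)
d(p) = -3*(-301 + p)*(-57 + p) (d(p) = -3*(p - 57)*(p - 301) = -3*(-57 + p)*(-301 + p) = -3*(-301 + p)*(-57 + p))
(-478835 + d(-11))/(G(-361) + 273993) = (-478835 + (-51471 - 3*(-11)² + 1074*(-11)))/(-361 + 273993) = (-478835 + (-51471 - 3*121 - 11814))/273632 = (-478835 + (-51471 - 363 - 11814))*(1/273632) = (-478835 - 63648)*(1/273632) = -542483*1/273632 = -542483/273632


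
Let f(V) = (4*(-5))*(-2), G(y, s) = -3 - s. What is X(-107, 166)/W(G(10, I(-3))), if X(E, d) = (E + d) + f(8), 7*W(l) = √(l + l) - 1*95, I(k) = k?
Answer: -693/95 ≈ -7.2947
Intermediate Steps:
f(V) = 40 (f(V) = -20*(-2) = 40)
W(l) = -95/7 + √2*√l/7 (W(l) = (√(l + l) - 1*95)/7 = (√(2*l) - 95)/7 = (√2*√l - 95)/7 = (-95 + √2*√l)/7 = -95/7 + √2*√l/7)
X(E, d) = 40 + E + d (X(E, d) = (E + d) + 40 = 40 + E + d)
X(-107, 166)/W(G(10, I(-3))) = (40 - 107 + 166)/(-95/7 + √2*√(-3 - 1*(-3))/7) = 99/(-95/7 + √2*√(-3 + 3)/7) = 99/(-95/7 + √2*√0/7) = 99/(-95/7 + (⅐)*√2*0) = 99/(-95/7 + 0) = 99/(-95/7) = 99*(-7/95) = -693/95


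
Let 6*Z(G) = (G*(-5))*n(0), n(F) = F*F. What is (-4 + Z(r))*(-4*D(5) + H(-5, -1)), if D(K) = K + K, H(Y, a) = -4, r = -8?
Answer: 176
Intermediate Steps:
n(F) = F²
Z(G) = 0 (Z(G) = ((G*(-5))*0²)/6 = (-5*G*0)/6 = (⅙)*0 = 0)
D(K) = 2*K
(-4 + Z(r))*(-4*D(5) + H(-5, -1)) = (-4 + 0)*(-8*5 - 4) = -4*(-4*10 - 4) = -4*(-40 - 4) = -4*(-44) = 176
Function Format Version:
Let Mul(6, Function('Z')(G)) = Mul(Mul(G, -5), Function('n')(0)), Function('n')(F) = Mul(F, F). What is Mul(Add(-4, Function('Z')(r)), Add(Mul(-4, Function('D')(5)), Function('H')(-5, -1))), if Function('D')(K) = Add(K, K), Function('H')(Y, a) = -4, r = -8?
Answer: 176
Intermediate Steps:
Function('n')(F) = Pow(F, 2)
Function('Z')(G) = 0 (Function('Z')(G) = Mul(Rational(1, 6), Mul(Mul(G, -5), Pow(0, 2))) = Mul(Rational(1, 6), Mul(Mul(-5, G), 0)) = Mul(Rational(1, 6), 0) = 0)
Function('D')(K) = Mul(2, K)
Mul(Add(-4, Function('Z')(r)), Add(Mul(-4, Function('D')(5)), Function('H')(-5, -1))) = Mul(Add(-4, 0), Add(Mul(-4, Mul(2, 5)), -4)) = Mul(-4, Add(Mul(-4, 10), -4)) = Mul(-4, Add(-40, -4)) = Mul(-4, -44) = 176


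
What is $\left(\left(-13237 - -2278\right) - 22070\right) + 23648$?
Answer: $-9381$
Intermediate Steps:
$\left(\left(-13237 - -2278\right) - 22070\right) + 23648 = \left(\left(-13237 + 2278\right) - 22070\right) + 23648 = \left(-10959 - 22070\right) + 23648 = -33029 + 23648 = -9381$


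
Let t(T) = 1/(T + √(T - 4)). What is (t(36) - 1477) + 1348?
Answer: -40755/316 - √2/316 ≈ -128.98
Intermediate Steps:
t(T) = 1/(T + √(-4 + T))
(t(36) - 1477) + 1348 = (1/(36 + √(-4 + 36)) - 1477) + 1348 = (1/(36 + √32) - 1477) + 1348 = (1/(36 + 4*√2) - 1477) + 1348 = (-1477 + 1/(36 + 4*√2)) + 1348 = -129 + 1/(36 + 4*√2)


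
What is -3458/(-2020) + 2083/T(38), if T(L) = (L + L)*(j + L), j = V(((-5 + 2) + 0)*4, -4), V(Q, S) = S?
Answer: 3285783/1304920 ≈ 2.5180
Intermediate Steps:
j = -4
T(L) = 2*L*(-4 + L) (T(L) = (L + L)*(-4 + L) = (2*L)*(-4 + L) = 2*L*(-4 + L))
-3458/(-2020) + 2083/T(38) = -3458/(-2020) + 2083/((2*38*(-4 + 38))) = -3458*(-1/2020) + 2083/((2*38*34)) = 1729/1010 + 2083/2584 = 3285783/1304920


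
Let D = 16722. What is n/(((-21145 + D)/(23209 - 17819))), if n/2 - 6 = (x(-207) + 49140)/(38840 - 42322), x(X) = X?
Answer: 151140990/7700443 ≈ 19.628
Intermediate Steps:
n = -28041/1741 (n = 12 + 2*((-207 + 49140)/(38840 - 42322)) = 12 + 2*(48933/(-3482)) = 12 + 2*(48933*(-1/3482)) = 12 + 2*(-48933/3482) = 12 - 48933/1741 = -28041/1741 ≈ -16.106)
n/(((-21145 + D)/(23209 - 17819))) = -28041*(23209 - 17819)/(-21145 + 16722)/1741 = -28041/(1741*((-4423/5390))) = -28041/(1741*((-4423*1/5390))) = -28041/(1741*(-4423/5390)) = -28041/1741*(-5390/4423) = 151140990/7700443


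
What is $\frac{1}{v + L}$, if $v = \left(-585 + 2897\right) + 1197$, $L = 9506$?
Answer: $\frac{1}{13015} \approx 7.6834 \cdot 10^{-5}$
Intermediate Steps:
$v = 3509$ ($v = 2312 + 1197 = 3509$)
$\frac{1}{v + L} = \frac{1}{3509 + 9506} = \frac{1}{13015}$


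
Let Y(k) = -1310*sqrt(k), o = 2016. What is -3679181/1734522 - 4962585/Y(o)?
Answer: -3679181/1734522 + 330839*sqrt(14)/14672 ≈ 82.250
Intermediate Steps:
-3679181/1734522 - 4962585/Y(o) = -3679181/1734522 - 4962585*(-sqrt(14)/220080) = -3679181/1734522 - (-330839)*sqrt(14)/14672 = -3679181/1734522 + 330839*sqrt(14)/14672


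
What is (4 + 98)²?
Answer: 10404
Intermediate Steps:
(4 + 98)² = 102² = 10404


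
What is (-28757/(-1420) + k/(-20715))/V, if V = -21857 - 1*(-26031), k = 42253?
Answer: 107140399/24555892440 ≈ 0.0043631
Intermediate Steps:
V = 4174 (V = -21857 + 26031 = 4174)
(-28757/(-1420) + k/(-20715))/V = (-28757/(-1420) + 42253/(-20715))/4174 = (-28757*(-1/1420) + 42253*(-1/20715))*(1/4174) = (28757/1420 - 42253/20715)*(1/4174) = (107140399/5883060)*(1/4174) = 107140399/24555892440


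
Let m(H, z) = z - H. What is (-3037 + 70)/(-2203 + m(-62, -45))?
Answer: 2967/2186 ≈ 1.3573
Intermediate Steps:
(-3037 + 70)/(-2203 + m(-62, -45)) = (-3037 + 70)/(-2203 + (-45 - 1*(-62))) = -2967/(-2203 + (-45 + 62)) = -2967/(-2203 + 17) = -2967/(-2186) = -2967*(-1/2186) = 2967/2186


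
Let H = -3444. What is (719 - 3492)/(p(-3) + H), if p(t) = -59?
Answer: 2773/3503 ≈ 0.79161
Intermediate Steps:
(719 - 3492)/(p(-3) + H) = (719 - 3492)/(-59 - 3444) = -2773/(-3503) = -2773*(-1/3503) = 2773/3503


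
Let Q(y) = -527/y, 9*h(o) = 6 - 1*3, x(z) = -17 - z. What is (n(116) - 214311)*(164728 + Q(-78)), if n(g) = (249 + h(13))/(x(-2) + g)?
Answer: -834376241700835/23634 ≈ -3.5304e+10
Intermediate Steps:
h(o) = 1/3 (h(o) = (6 - 1*3)/9 = (6 - 3)/9 = (1/9)*3 = 1/3)
n(g) = 748/(3*(-15 + g)) (n(g) = (249 + 1/3)/((-17 - 1*(-2)) + g) = 748/(3*((-17 + 2) + g)) = 748/(3*(-15 + g)))
(n(116) - 214311)*(164728 + Q(-78)) = (748/(3*(-15 + 116)) - 214311)*(164728 - 527/(-78)) = ((748/3)/101 - 214311)*(164728 - 527*(-1/78)) = ((748/3)*(1/101) - 214311)*(164728 + 527/78) = (748/303 - 214311)*(12849311/78) = -64935485/303*12849311/78 = -834376241700835/23634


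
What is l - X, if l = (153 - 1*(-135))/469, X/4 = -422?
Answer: 791960/469 ≈ 1688.6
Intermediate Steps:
X = -1688 (X = 4*(-422) = -1688)
l = 288/469 (l = (153 + 135)*(1/469) = 288*(1/469) = 288/469 ≈ 0.61407)
l - X = 288/469 - 1*(-1688) = 288/469 + 1688 = 791960/469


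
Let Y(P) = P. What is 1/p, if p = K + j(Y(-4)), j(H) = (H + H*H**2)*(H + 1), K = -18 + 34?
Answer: 1/220 ≈ 0.0045455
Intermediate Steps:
K = 16
j(H) = (1 + H)*(H + H**3) (j(H) = (H + H**3)*(1 + H) = (1 + H)*(H + H**3))
p = 220 (p = 16 - 4*(1 - 4 + (-4)**2 + (-4)**3) = 16 - 4*(1 - 4 + 16 - 64) = 16 - 4*(-51) = 16 + 204 = 220)
1/p = 1/220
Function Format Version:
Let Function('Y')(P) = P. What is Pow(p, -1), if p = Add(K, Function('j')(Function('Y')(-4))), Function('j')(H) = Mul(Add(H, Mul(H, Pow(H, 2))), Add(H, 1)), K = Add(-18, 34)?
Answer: Rational(1, 220) ≈ 0.0045455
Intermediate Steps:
K = 16
Function('j')(H) = Mul(Add(1, H), Add(H, Pow(H, 3))) (Function('j')(H) = Mul(Add(H, Pow(H, 3)), Add(1, H)) = Mul(Add(1, H), Add(H, Pow(H, 3))))
p = 220 (p = Add(16, Mul(-4, Add(1, -4, Pow(-4, 2), Pow(-4, 3)))) = Add(16, Mul(-4, Add(1, -4, 16, -64))) = Add(16, Mul(-4, -51)) = Add(16, 204) = 220)
Pow(p, -1) = Pow(220, -1) = Rational(1, 220)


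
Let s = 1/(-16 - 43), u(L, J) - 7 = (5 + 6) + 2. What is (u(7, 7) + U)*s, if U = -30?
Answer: 10/59 ≈ 0.16949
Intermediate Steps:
u(L, J) = 20 (u(L, J) = 7 + ((5 + 6) + 2) = 7 + (11 + 2) = 7 + 13 = 20)
s = -1/59 (s = 1/(-59) = -1/59 ≈ -0.016949)
(u(7, 7) + U)*s = (20 - 30)*(-1/59) = -10*(-1/59) = 10/59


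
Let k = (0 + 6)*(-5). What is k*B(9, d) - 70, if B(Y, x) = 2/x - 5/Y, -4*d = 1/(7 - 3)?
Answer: 2720/3 ≈ 906.67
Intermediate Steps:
k = -30 (k = 6*(-5) = -30)
d = -1/16 (d = -1/(4*(7 - 3)) = -¼/4 = -¼*¼ = -1/16 ≈ -0.062500)
B(Y, x) = -5/Y + 2/x
k*B(9, d) - 70 = -30*(-5/9 + 2/(-1/16)) - 70 = -30*(-5*⅑ + 2*(-16)) - 70 = -30*(-5/9 - 32) - 70 = -30*(-293/9) - 70 = 2930/3 - 70 = 2720/3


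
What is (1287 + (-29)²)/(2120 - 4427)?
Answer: -2128/2307 ≈ -0.92241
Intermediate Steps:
(1287 + (-29)²)/(2120 - 4427) = (1287 + 841)/(-2307) = 2128*(-1/2307) = -2128/2307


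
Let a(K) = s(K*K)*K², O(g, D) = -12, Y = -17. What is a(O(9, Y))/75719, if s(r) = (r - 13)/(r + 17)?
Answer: 18864/12190759 ≈ 0.0015474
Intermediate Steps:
s(r) = (-13 + r)/(17 + r)
a(K) = K²*(-13 + K²)/(17 + K²) (a(K) = ((-13 + K*K)/(17 + K*K))*K² = ((-13 + K²)/(17 + K²))*K² = K²*(-13 + K²)/(17 + K²))
a(O(9, Y))/75719 = ((-12)²*(-13 + (-12)²)/(17 + (-12)²))/75719 = (144*(-13 + 144)/(17 + 144))*(1/75719) = (144*131/161)*(1/75719) = (144*(1/161)*131)*(1/75719) = (18864/161)*(1/75719) = 18864/12190759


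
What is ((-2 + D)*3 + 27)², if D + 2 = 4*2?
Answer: 1521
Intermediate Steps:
D = 6 (D = -2 + 4*2 = -2 + 8 = 6)
((-2 + D)*3 + 27)² = ((-2 + 6)*3 + 27)² = (4*3 + 27)² = (12 + 27)² = 39² = 1521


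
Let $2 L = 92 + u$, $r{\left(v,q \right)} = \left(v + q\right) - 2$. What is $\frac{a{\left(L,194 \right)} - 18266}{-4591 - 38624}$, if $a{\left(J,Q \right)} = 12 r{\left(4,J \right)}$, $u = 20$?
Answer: $\frac{3514}{8643} \approx 0.40657$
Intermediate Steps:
$r{\left(v,q \right)} = -2 + q + v$ ($r{\left(v,q \right)} = \left(q + v\right) - 2 = -2 + q + v$)
$L = 56$ ($L = \frac{92 + 20}{2} = \frac{1}{2} \cdot 112 = 56$)
$a{\left(J,Q \right)} = 24 + 12 J$ ($a{\left(J,Q \right)} = 12 \left(-2 + J + 4\right) = 12 \left(2 + J\right) = 24 + 12 J$)
$\frac{a{\left(L,194 \right)} - 18266}{-4591 - 38624} = \frac{\left(24 + 12 \cdot 56\right) - 18266}{-4591 - 38624} = \frac{\left(24 + 672\right) - 18266}{-43215} = \left(696 - 18266\right) \left(- \frac{1}{43215}\right) = \left(-17570\right) \left(- \frac{1}{43215}\right) = \frac{3514}{8643}$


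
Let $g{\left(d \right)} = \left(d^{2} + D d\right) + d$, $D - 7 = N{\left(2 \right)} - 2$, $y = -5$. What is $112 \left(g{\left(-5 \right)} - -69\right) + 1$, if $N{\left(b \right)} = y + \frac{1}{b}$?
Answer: $9689$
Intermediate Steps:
$N{\left(b \right)} = -5 + \frac{1}{b}$
$D = \frac{1}{2}$ ($D = 7 - \left(7 - \frac{1}{2}\right) = 7 + \left(\left(-5 + \frac{1}{2}\right) - 2\right) = 7 - \frac{13}{2} = \frac{1}{2} \approx 0.5$)
$g{\left(d \right)} = d^{2} + \frac{3 d}{2}$ ($g{\left(d \right)} = \left(d^{2} + \frac{d}{2}\right) + d = d^{2} + \frac{3 d}{2}$)
$112 \left(g{\left(-5 \right)} - -69\right) + 1 = 112 \left(\frac{1}{2} \left(-5\right) \left(3 + 2 \left(-5\right)\right) - -69\right) + 1 = 112 \left(\frac{1}{2} \left(-5\right) \left(3 - 10\right) + 69\right) + 1 = 112 \left(\frac{1}{2} \left(-5\right) \left(-7\right) + 69\right) + 1 = 112 \left(\frac{35}{2} + 69\right) + 1 = 112 \cdot \frac{173}{2} + 1 = 9688 + 1 = 9689$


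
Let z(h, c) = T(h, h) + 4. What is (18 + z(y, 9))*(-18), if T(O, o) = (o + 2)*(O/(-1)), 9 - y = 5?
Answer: 36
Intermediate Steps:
y = 4 (y = 9 - 1*5 = 9 - 5 = 4)
T(O, o) = -O*(2 + o) (T(O, o) = (2 + o)*(O*(-1)) = (2 + o)*(-O) = -O*(2 + o))
z(h, c) = 4 - h*(2 + h) (z(h, c) = -h*(2 + h) + 4 = 4 - h*(2 + h))
(18 + z(y, 9))*(-18) = (18 + (4 - 1*4*(2 + 4)))*(-18) = (18 + (4 - 1*4*6))*(-18) = (18 + (4 - 24))*(-18) = (18 - 20)*(-18) = -2*(-18) = 36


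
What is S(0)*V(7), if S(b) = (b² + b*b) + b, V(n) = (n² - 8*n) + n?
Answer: 0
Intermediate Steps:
V(n) = n² - 7*n
S(b) = b + 2*b² (S(b) = (b² + b²) + b = 2*b² + b = b + 2*b²)
S(0)*V(7) = (0*(1 + 2*0))*(7*(-7 + 7)) = (0*(1 + 0))*(7*0) = (0*1)*0 = 0*0 = 0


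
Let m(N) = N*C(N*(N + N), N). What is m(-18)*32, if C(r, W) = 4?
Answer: -2304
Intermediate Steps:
m(N) = 4*N (m(N) = N*4 = 4*N)
m(-18)*32 = (4*(-18))*32 = -72*32 = -2304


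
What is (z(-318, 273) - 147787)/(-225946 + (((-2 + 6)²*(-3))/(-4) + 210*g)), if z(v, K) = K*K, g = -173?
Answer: 36629/131132 ≈ 0.27933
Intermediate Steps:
z(v, K) = K²
(z(-318, 273) - 147787)/(-225946 + (((-2 + 6)²*(-3))/(-4) + 210*g)) = (273² - 147787)/(-225946 + (((-2 + 6)²*(-3))/(-4) + 210*(-173))) = (74529 - 147787)/(-225946 + ((4²*(-3))*(-¼) - 36330)) = -73258/(-225946 + ((16*(-3))*(-¼) - 36330)) = -73258/(-225946 + (-48*(-¼) - 36330)) = -73258/(-225946 + (12 - 36330)) = -73258/(-225946 - 36318) = -73258/(-262264) = -73258*(-1/262264) = 36629/131132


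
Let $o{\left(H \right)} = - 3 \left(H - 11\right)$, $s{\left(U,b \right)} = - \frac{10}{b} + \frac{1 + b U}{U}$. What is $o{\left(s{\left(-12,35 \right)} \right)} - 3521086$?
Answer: $- \frac{98592393}{28} \approx -3.5212 \cdot 10^{6}$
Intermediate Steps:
$s{\left(U,b \right)} = - \frac{10}{b} + \frac{1 + U b}{U}$
$o{\left(H \right)} = 33 - 3 H$ ($o{\left(H \right)} = - 3 \left(-11 + H\right) = 33 - 3 H$)
$o{\left(s{\left(-12,35 \right)} \right)} - 3521086 = \left(33 - 3 \left(35 + \frac{1}{-12} - \frac{10}{35}\right)\right) - 3521086 = \left(33 - 3 \left(35 - \frac{1}{12} - \frac{2}{7}\right)\right) - 3521086 = \left(33 - \frac{2909}{28}\right) - 3521086 = - \frac{1985}{28} - 3521086 = - \frac{98592393}{28}$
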